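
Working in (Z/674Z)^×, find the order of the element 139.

Since 139 ∈ (Z/674Z)^×, its order divides φ(674) = φ(2)·φ(337) = 1·336 = 336 = 2^4 · 3 · 7.
Divisors of 336: 1, 2, 3, 4, 6, 7, 8, 12, 14, 16, 21, 24, 28, 42, 48, 56, 84, 112, 168, 336.
Compute 139^d (mod 674) for the divisors d until we hit 1:
139^1 ≡ 139 (mod 674)
139^2 ≡ 449 (mod 674)
139^3 ≡ 403 (mod 674)
139^4 ≡ 75 (mod 674)
139^6 ≡ 649 (mod 674)
139^7 ≡ 569 (mod 674)
139^8 ≡ 233 (mod 674)
139^12 ≡ 625 (mod 674)
139^14 ≡ 241 (mod 674)
139^16 ≡ 369 (mod 674)
139^21 ≡ 307 (mod 674)
139^24 ≡ 379 (mod 674)
139^28 ≡ 117 (mod 674)
139^42 ≡ 563 (mod 674)
139^48 ≡ 79 (mod 674)
139^56 ≡ 209 (mod 674)
139^84 ≡ 189 (mod 674)
139^112 ≡ 545 (mod 674)
139^168 ≡ 673 (mod 674)
139^336 ≡ 1 (mod 674) ✓
Therefore the multiplicative order of 139 modulo 674 is 336.

336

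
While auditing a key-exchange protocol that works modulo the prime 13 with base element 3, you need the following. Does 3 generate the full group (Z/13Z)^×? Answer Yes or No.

No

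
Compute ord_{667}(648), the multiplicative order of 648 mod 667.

308

The order of 648 must divide φ(667) = φ(23·29) = (23−1)·(29−1) = 22·28 = 616 = 2^3 · 7 · 11.
Divisors of 616: 1, 2, 4, 7, 8, 11, 14, 22, 28, 44, 56, 77, 88, 154, 308, 616.
Compute 648^d (mod 667) for the divisors d until we hit 1:
648^1 ≡ 648 (mod 667)
648^2 ≡ 361 (mod 667)
648^4 ≡ 256 (mod 667)
648^7 ≡ 307 (mod 667)
648^8 ≡ 170 (mod 667)
648^11 ≡ 553 (mod 667)
648^14 ≡ 202 (mod 667)
648^22 ≡ 323 (mod 667)
648^28 ≡ 117 (mod 667)
648^44 ≡ 277 (mod 667)
648^56 ≡ 349 (mod 667)
648^77 ≡ 70 (mod 667)
648^88 ≡ 24 (mod 667)
648^154 ≡ 231 (mod 667)
648^308 ≡ 1 (mod 667) ✓
The smallest such exponent is 308, so the order of 648 is 308.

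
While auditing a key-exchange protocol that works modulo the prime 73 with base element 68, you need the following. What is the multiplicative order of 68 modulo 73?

72

ord(68) | φ(73) = 73 − 1 = 72 = 2^3 · 3^2.
Divisors of 72: 1, 2, 3, 4, 6, 8, 9, 12, 18, 24, 36, 72.
Test each divisor d:
68^1 ≡ 68 (mod 73)
68^2 ≡ 25 (mod 73)
68^3 ≡ 21 (mod 73)
68^4 ≡ 41 (mod 73)
68^6 ≡ 3 (mod 73)
68^8 ≡ 2 (mod 73)
68^9 ≡ 63 (mod 73)
68^12 ≡ 9 (mod 73)
68^18 ≡ 27 (mod 73)
68^24 ≡ 8 (mod 73)
68^36 ≡ 72 (mod 73)
68^72 ≡ 1 (mod 73) ✓
Therefore the multiplicative order of 68 modulo 73 is 72.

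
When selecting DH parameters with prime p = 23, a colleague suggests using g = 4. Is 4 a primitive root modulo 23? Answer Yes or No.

No

φ(23) = 23 − 1 = 22 = 2 · 11.
It suffices to check that the order of 4 is not a proper divisor of 22: compute 4^(22/q) for q ∈ {2, 11}.
4^11 ≡ 1 (mod 23)  [q = 2: ≡ 1 ✗]
4^2 ≡ 16 (mod 23)  [q = 11: ≢ 1 ✓]
The check at q = 2 fails, so 4 generates a proper subgroup.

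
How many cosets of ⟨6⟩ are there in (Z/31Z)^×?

The order of 6 must divide φ(31) = 31 − 1 = 30 = 2 · 3 · 5.
Divisors of 30: 1, 2, 3, 5, 6, 10, 15, 30.
Check 6^d mod 31 for each divisor in increasing order:
6^1 ≡ 6
6^2 ≡ 5
6^3 ≡ 30
6^5 ≡ 26
6^6 ≡ 1
The order of 6 is 6, so the subgroup it generates has 6 elements.
Index = |(Z/31Z)^×| / |⟨6⟩| = 30 / 6 = 5.

5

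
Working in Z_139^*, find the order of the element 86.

Since 86 ∈ (Z/139Z)^×, its order divides φ(139) = 139 − 1 = 138 = 2 · 3 · 23.
Divisors of 138: 1, 2, 3, 6, 23, 46, 69, 138.
Check 86^d mod 139 for each divisor in increasing order:
86^1 ≡ 86
86^2 ≡ 29
86^3 ≡ 131
86^6 ≡ 64
86^23 ≡ 96
86^46 ≡ 42
86^69 ≡ 1
So ord_139(86) = 69.

69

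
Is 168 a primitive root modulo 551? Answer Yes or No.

No

551 = 19 · 29 is a product of two distinct odd primes, so (Z/551Z)^× ≅ (Z/19Z)^× × (Z/29Z)^× is not cyclic.
No primitive root modulo 551 exists; in particular 168 is not one.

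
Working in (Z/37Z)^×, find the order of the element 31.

4

The order of 31 must divide φ(37) = 37 − 1 = 36 = 2^2 · 3^2.
Divisors of 36: 1, 2, 3, 4, 6, 9, 12, 18, 36.
Evaluate successive powers at the divisors of 36:
31^1 ≡ 31 (mod 37)
31^2 ≡ 36 (mod 37)
31^3 ≡ 6 (mod 37)
31^4 ≡ 1 (mod 37) ✓
Therefore the multiplicative order of 31 modulo 37 is 4.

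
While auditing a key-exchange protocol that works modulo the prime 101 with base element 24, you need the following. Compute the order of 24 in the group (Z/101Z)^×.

25

ord(24) | φ(101) = 101 − 1 = 100 = 2^2 · 5^2.
Divisors of 100: 1, 2, 4, 5, 10, 20, 25, 50, 100.
Test each divisor d:
24^1 ≡ 24 (mod 101)
24^2 ≡ 71 (mod 101)
24^4 ≡ 92 (mod 101)
24^5 ≡ 87 (mod 101)
24^10 ≡ 95 (mod 101)
24^20 ≡ 36 (mod 101)
24^25 ≡ 1 (mod 101) ✓
The smallest such exponent is 25, so the order of 24 is 25.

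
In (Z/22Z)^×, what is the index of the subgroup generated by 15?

ord(15) | φ(22) = φ(2)·φ(11) = 1·10 = 10 = 2 · 5.
Divisors of 10: 1, 2, 5, 10.
Compute 15^d (mod 22) for the divisors d until we hit 1:
15^1 ≡ 15 (mod 22)
15^2 ≡ 5 (mod 22)
15^5 ≡ 1 (mod 22) ✓
The order of 15 is 5, so the subgroup it generates has 5 elements.
The index is φ(22) / ord(15) = 10 / 5 = 2.

2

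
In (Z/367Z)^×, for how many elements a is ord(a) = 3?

φ(367) = 367 − 1 = 366 = 2 · 3 · 61.
Since (Z/367Z)^× is cyclic of order 366, the number of elements of order d is φ(d) when d | 366 and 0 otherwise.
3 | 366, and φ(3) = 3 − 1 = 2.

2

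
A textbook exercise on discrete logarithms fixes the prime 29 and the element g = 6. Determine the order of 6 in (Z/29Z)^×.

The order of 6 must divide φ(29) = 29 − 1 = 28 = 2^2 · 7.
Divisors of 28: 1, 2, 4, 7, 14, 28.
Test each divisor d:
6^1 ≡ 6 (mod 29)
6^2 ≡ 7 (mod 29)
6^4 ≡ 20 (mod 29)
6^7 ≡ 28 (mod 29)
6^14 ≡ 1 (mod 29) ✓
So ord_29(6) = 14.

14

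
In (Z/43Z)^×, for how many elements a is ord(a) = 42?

φ(43) = 43 − 1 = 42 = 2 · 3 · 7.
Since (Z/43Z)^× is cyclic of order 42, the number of elements of order d is φ(d) when d | 42 and 0 otherwise.
42 = 2 · 3 · 7 divides 42, and φ(42) = 12.

12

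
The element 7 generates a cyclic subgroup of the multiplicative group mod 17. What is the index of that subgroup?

By Lagrange's theorem, ord_17(7) divides φ(17) = 17 − 1 = 16 = 2^4.
Divisors of 16: 1, 2, 4, 8, 16.
Compute 7^d (mod 17) for the divisors d until we hit 1:
7^1 ≡ 7 (mod 17)
7^2 ≡ 15 (mod 17)
7^4 ≡ 4 (mod 17)
7^8 ≡ 16 (mod 17)
7^16 ≡ 1 (mod 17) ✓
So ord_17(7) = 16, hence |⟨7⟩| = 16.
The index is φ(17) / ord(7) = 16 / 16 = 1.

1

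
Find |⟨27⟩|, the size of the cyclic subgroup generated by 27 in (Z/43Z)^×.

14

The order of 27 must divide φ(43) = 43 − 1 = 42 = 2 · 3 · 7.
Divisors of 42: 1, 2, 3, 6, 7, 14, 21, 42.
Check 27^d mod 43 for each divisor in increasing order:
27^1 ≡ 27 (mod 43)
27^2 ≡ 41 (mod 43)
27^3 ≡ 32 (mod 43)
27^6 ≡ 35 (mod 43)
27^7 ≡ 42 (mod 43)
27^14 ≡ 1 (mod 43) ✓
So ord_43(27) = 14.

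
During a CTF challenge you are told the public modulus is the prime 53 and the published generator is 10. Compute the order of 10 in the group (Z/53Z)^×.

By Lagrange's theorem, ord_53(10) divides φ(53) = 53 − 1 = 52 = 2^2 · 13.
Divisors of 52: 1, 2, 4, 13, 26, 52.
Test each divisor d:
10^1 ≡ 10 (mod 53)
10^2 ≡ 47 (mod 53)
10^4 ≡ 36 (mod 53)
10^13 ≡ 1 (mod 53) ✓
Therefore the multiplicative order of 10 modulo 53 is 13.

13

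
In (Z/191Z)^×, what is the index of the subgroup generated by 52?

10

ord(52) | φ(191) = 191 − 1 = 190 = 2 · 5 · 19.
Divisors of 190: 1, 2, 5, 10, 19, 38, 95, 190.
Test each divisor d:
52^1 ≡ 52 (mod 191)
52^2 ≡ 30 (mod 191)
52^5 ≡ 5 (mod 191)
52^10 ≡ 25 (mod 191)
52^19 ≡ 1 (mod 191) ✓
So ord_191(52) = 19, hence |⟨52⟩| = 19.
[(Z/191Z)^× : ⟨52⟩] = 190/19 = 10.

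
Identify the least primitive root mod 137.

φ(137) = 137 − 1 = 136 = 2^3 · 17.
Test candidates g = 2, 3, … against the prime factors q ∈ {2, 17} of φ(137): g is a generator iff g^(136/q) ≢ 1 for every such q.
g = 2: 2^68 ≡ 1 — hits 1, so not a primitive root.
g = 3: 3^68 ≡ 136; 3^8 ≡ 122 — none is 1, so 3 is a primitive root.
The smallest primitive root modulo 137 is 3.

3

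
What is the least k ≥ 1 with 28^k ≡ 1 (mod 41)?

40

The order of 28 must divide φ(41) = 41 − 1 = 40 = 2^3 · 5.
Divisors of 40: 1, 2, 4, 5, 8, 10, 20, 40.
Evaluate successive powers at the divisors of 40:
28^1 ≡ 28
28^2 ≡ 5
28^4 ≡ 25
28^5 ≡ 3
28^8 ≡ 10
28^10 ≡ 9
28^20 ≡ 40
28^40 ≡ 1
Therefore the multiplicative order of 28 modulo 41 is 40.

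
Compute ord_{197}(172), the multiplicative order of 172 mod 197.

ord(172) | φ(197) = 197 − 1 = 196 = 2^2 · 7^2.
Divisors of 196: 1, 2, 4, 7, 14, 28, 49, 98, 196.
Compute 172^d (mod 197) for the divisors d until we hit 1:
172^1 ≡ 172 (mod 197)
172^2 ≡ 34 (mod 197)
172^4 ≡ 171 (mod 197)
172^7 ≡ 36 (mod 197)
172^14 ≡ 114 (mod 197)
172^28 ≡ 191 (mod 197)
172^49 ≡ 1 (mod 197) ✓
Therefore the multiplicative order of 172 modulo 197 is 49.

49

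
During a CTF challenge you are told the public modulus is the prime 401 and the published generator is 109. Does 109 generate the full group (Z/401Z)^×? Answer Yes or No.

No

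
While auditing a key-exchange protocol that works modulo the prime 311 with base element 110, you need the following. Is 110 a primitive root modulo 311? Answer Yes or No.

φ(311) = 311 − 1 = 310 = 2 · 5 · 31.
It suffices to check that the order of 110 is not a proper divisor of 310: compute 110^(310/q) for q ∈ {2, 5, 31}.
110^155 ≡ 310 (mod 311)  [q = 2: ≢ 1 ✓]
110^62 ≡ 6 (mod 311)  [q = 5: ≢ 1 ✓]
110^10 ≡ 234 (mod 311)  [q = 31: ≢ 1 ✓]
None equal 1, so ord_311(110) = 310: 110 is a primitive root.

Yes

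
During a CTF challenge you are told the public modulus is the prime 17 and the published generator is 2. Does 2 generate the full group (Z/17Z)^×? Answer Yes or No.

φ(17) = 17 − 1 = 16 = 2^4.
It suffices to check that the order of 2 is not a proper divisor of 16: compute 2^(16/q) for q ∈ {2}.
2^8 ≡ 1 (mod 17)  [q = 2: ≡ 1 ✗]
Since 2^8 ≡ 1, the order of 2 divides 8 < 16, so 2 is not a primitive root.

No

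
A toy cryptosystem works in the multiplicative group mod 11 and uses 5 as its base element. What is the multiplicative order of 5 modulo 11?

5

By Lagrange's theorem, ord_11(5) divides φ(11) = 11 − 1 = 10 = 2 · 5.
Divisors of 10: 1, 2, 5, 10.
Test each divisor d:
5^1 ≡ 5
5^2 ≡ 3
5^5 ≡ 1
So ord_11(5) = 5.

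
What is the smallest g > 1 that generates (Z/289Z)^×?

3

φ(289) = φ(17^2) = 17·(17−1) = 272 = 2^4 · 17.
g is a primitive root iff g^(272/q) ≢ 1 (mod 289) for each prime q ∈ {2, 17}.
g = 2: 2^136 ≡ 1 — hits 1, so not a primitive root.
g = 3: 3^136 ≡ 288; 3^16 ≡ 171 — none is 1, so 3 is a primitive root.
The smallest primitive root modulo 289 is 3.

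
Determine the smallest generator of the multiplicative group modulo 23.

5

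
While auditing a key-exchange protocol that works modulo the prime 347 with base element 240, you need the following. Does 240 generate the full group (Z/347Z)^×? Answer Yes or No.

Yes

φ(347) = 347 − 1 = 346 = 2 · 173.
Test 240^(346/q) mod 347 for each prime factor q of 346:
240^173 ≡ 346 (mod 347)  [q = 2: ≢ 1 ✓]
240^2 ≡ 345 (mod 347)  [q = 173: ≢ 1 ✓]
All checks pass, so 240 has order 346 and is a primitive root modulo 347.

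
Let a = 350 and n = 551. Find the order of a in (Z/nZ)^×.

By Lagrange's theorem, ord_551(350) divides φ(551) = φ(19·29) = (19−1)·(29−1) = 18·28 = 504 = 2^3 · 3^2 · 7.
Divisors of 504: 1, 2, 3, 4, 6, 7, 8, 9, 12, 14, 18, 21, 24, 28, 36, 42, 56, 63, 72, 84, 126, 168, 252, 504.
Test each divisor d:
350^1 ≡ 350 (mod 551)
350^2 ≡ 178 (mod 551)
350^3 ≡ 37 (mod 551)
350^4 ≡ 277 (mod 551)
350^6 ≡ 267 (mod 551)
350^7 ≡ 331 (mod 551)
350^8 ≡ 140 (mod 551)
350^9 ≡ 512 (mod 551)
350^12 ≡ 210 (mod 551)
350^14 ≡ 463 (mod 551)
350^18 ≡ 419 (mod 551)
350^21 ≡ 75 (mod 551)
350^24 ≡ 20 (mod 551)
350^28 ≡ 30 (mod 551)
350^36 ≡ 343 (mod 551)
350^42 ≡ 115 (mod 551)
350^56 ≡ 349 (mod 551)
350^63 ≡ 360 (mod 551)
350^72 ≡ 286 (mod 551)
350^84 ≡ 1 (mod 551) ✓
Therefore the multiplicative order of 350 modulo 551 is 84.

84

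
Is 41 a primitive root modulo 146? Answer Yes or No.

φ(146) = φ(2)·φ(73) = 1·72 = 72 = 2^3 · 3^2.
Test 41^(72/q) mod 146 for each prime factor q of 72:
41^36 ≡ 1 (mod 146)  [q = 2: ≡ 1 ✗]
41^24 ≡ 81 (mod 146)  [q = 3: ≢ 1 ✓]
41^36 ≡ 1 shows ord(41) | 36, strictly less than φ(146); not a primitive root.

No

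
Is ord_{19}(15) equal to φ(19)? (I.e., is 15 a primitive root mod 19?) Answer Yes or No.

Yes

φ(19) = 19 − 1 = 18 = 2 · 3^2.
It suffices to check that the order of 15 is not a proper divisor of 18: compute 15^(18/q) for q ∈ {2, 3}.
15^9 ≡ 18 (mod 19)  [q = 2: ≢ 1 ✓]
15^6 ≡ 11 (mod 19)  [q = 3: ≢ 1 ✓]
All checks pass, so 15 has order 18 and is a primitive root modulo 19.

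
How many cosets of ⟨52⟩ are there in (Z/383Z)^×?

The order of 52 must divide φ(383) = 383 − 1 = 382 = 2 · 191.
Divisors of 382: 1, 2, 191, 382.
Compute 52^d (mod 383) for the divisors d until we hit 1:
52^1 ≡ 52 (mod 383)
52^2 ≡ 23 (mod 383)
52^191 ≡ 382 (mod 383)
52^382 ≡ 1 (mod 383) ✓
The order of 52 is 382, so the subgroup it generates has 382 elements.
The index is φ(383) / ord(52) = 382 / 382 = 1.

1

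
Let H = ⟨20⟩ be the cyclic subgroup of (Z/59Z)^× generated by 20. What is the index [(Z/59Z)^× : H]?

2

The order of 20 must divide φ(59) = 59 − 1 = 58 = 2 · 29.
Divisors of 58: 1, 2, 29, 58.
Check 20^d mod 59 for each divisor in increasing order:
20^1 ≡ 20 (mod 59)
20^2 ≡ 46 (mod 59)
20^29 ≡ 1 (mod 59) ✓
The order of 20 is 29, so the subgroup it generates has 29 elements.
Index = |(Z/59Z)^×| / |⟨20⟩| = 58 / 29 = 2.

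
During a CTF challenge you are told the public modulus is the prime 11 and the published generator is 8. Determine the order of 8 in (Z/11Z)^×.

10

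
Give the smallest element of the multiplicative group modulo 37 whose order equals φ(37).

φ(37) = 37 − 1 = 36 = 2^2 · 3^2.
g is a primitive root iff g^(36/q) ≢ 1 (mod 37) for each prime q ∈ {2, 3}.
g = 2: 2^18 ≡ 36; 2^12 ≡ 26 — none is 1, so 2 is a primitive root.
So 2 is the smallest generator of (Z/37Z)^×.

2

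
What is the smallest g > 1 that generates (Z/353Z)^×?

φ(353) = 353 − 1 = 352 = 2^5 · 11.
Test candidates g = 2, 3, … against the prime factors q ∈ {2, 11} of φ(353): g is a generator iff g^(352/q) ≢ 1 for every such q.
g = 2: 2^176 ≡ 1 — hits 1, so not a primitive root.
g = 3: 3^176 ≡ 352; 3^32 ≡ 140 — none is 1, so 3 is a primitive root.
Hence the least primitive root of 353 is 3.

3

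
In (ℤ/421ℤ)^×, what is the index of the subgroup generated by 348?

Since 348 ∈ (Z/421Z)^×, its order divides φ(421) = 421 − 1 = 420 = 2^2 · 3 · 5 · 7.
Divisors of 420: 1, 2, 3, 4, 5, 6, 7, 10, 12, 14, 15, 20, 21, 28, 30, 35, 42, 60, 70, 84, 105, 140, 210, 420.
Test each divisor d:
348^1 ≡ 348 (mod 421)
348^2 ≡ 277 (mod 421)
348^3 ≡ 408 (mod 421)
348^4 ≡ 107 (mod 421)
348^5 ≡ 188 (mod 421)
348^6 ≡ 169 (mod 421)
348^7 ≡ 293 (mod 421)
348^10 ≡ 401 (mod 421)
348^12 ≡ 354 (mod 421)
348^14 ≡ 386 (mod 421)
348^15 ≡ 29 (mod 421)
348^20 ≡ 400 (mod 421)
348^21 ≡ 270 (mod 421)
348^28 ≡ 383 (mod 421)
348^30 ≡ 420 (mod 421)
348^35 ≡ 233 (mod 421)
348^42 ≡ 67 (mod 421)
348^60 ≡ 1 (mod 421) ✓
The order of 348 is 60, so the subgroup it generates has 60 elements.
Index = |(Z/421Z)^×| / |⟨348⟩| = 420 / 60 = 7.

7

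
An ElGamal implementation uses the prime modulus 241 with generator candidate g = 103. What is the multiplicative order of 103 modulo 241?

80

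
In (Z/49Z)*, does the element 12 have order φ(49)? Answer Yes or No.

Yes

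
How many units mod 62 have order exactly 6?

2

φ(62) = φ(2)·φ(31) = 1·30 = 30 = 2 · 3 · 5.
Since (Z/62Z)^× is cyclic of order 30, the number of elements of order d is φ(d) when d | 30 and 0 otherwise.
6 = 2 · 3 divides 30, and φ(6) = 2.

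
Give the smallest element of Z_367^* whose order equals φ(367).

6

φ(367) = 367 − 1 = 366 = 2 · 3 · 61.
Test candidates g = 2, 3, … against the prime factors q ∈ {2, 3, 61} of φ(367): g is a generator iff g^(366/q) ≢ 1 for every such q.
g = 2: 2^183 ≡ 1 — hits 1, so not a primitive root.
g = 3: 3^183 ≡ 366; 3^122 ≡ 1 — hits 1, so not a primitive root.
g = 4: 4^183 ≡ 1 — hits 1, so not a primitive root.
g = 5: 5^183 ≡ 366; 5^122 ≡ 1 — hits 1, so not a primitive root.
g = 6: 6^183 ≡ 366; 6^122 ≡ 283; 6^6 ≡ 47 — none is 1, so 6 is a primitive root.
Hence the least primitive root of 367 is 6.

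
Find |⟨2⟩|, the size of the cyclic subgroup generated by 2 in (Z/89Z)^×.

11

Since 2 ∈ (Z/89Z)^×, its order divides φ(89) = 89 − 1 = 88 = 2^3 · 11.
Divisors of 88: 1, 2, 4, 8, 11, 22, 44, 88.
Evaluate successive powers at the divisors of 88:
2^1 ≡ 2
2^2 ≡ 4
2^4 ≡ 16
2^8 ≡ 78
2^11 ≡ 1
The smallest such exponent is 11, so the order of 2 is 11.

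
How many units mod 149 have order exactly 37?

36

φ(149) = 149 − 1 = 148 = 2^2 · 37.
(Z/149Z)^× is cyclic (|G| = 148); a cyclic group of order m has exactly φ(d) elements of each order d | m, and none otherwise.
37 | 148, and φ(37) = 37 − 1 = 36.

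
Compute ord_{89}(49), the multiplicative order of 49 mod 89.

Since 49 ∈ (Z/89Z)^×, its order divides φ(89) = 89 − 1 = 88 = 2^3 · 11.
Divisors of 88: 1, 2, 4, 8, 11, 22, 44, 88.
Compute 49^d (mod 89) for the divisors d until we hit 1:
49^1 ≡ 49 (mod 89)
49^2 ≡ 87 (mod 89)
49^4 ≡ 4 (mod 89)
49^8 ≡ 16 (mod 89)
49^11 ≡ 34 (mod 89)
49^22 ≡ 88 (mod 89)
49^44 ≡ 1 (mod 89) ✓
The smallest such exponent is 44, so the order of 49 is 44.

44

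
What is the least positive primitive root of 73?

5

φ(73) = 73 − 1 = 72 = 2^3 · 3^2.
Test candidates g = 2, 3, … against the prime factors q ∈ {2, 3} of φ(73): g is a generator iff g^(72/q) ≢ 1 for every such q.
g = 2: 2^36 ≡ 1 — hits 1, so not a primitive root.
g = 3: 3^36 ≡ 1 — hits 1, so not a primitive root.
g = 4: 4^36 ≡ 1 — hits 1, so not a primitive root.
g = 5: 5^36 ≡ 72; 5^24 ≡ 8 — none is 1, so 5 is a primitive root.
Hence the least primitive root of 73 is 5.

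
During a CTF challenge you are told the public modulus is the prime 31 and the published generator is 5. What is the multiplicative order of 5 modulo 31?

3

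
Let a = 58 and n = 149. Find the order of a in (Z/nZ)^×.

148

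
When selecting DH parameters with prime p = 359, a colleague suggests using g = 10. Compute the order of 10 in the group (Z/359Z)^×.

179

Since 10 ∈ (Z/359Z)^×, its order divides φ(359) = 359 − 1 = 358 = 2 · 179.
Divisors of 358: 1, 2, 179, 358.
Compute 10^d (mod 359) for the divisors d until we hit 1:
10^1 ≡ 10 (mod 359)
10^2 ≡ 100 (mod 359)
10^179 ≡ 1 (mod 359) ✓
The smallest such exponent is 179, so the order of 10 is 179.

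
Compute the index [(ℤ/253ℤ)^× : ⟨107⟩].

ord(107) | φ(253) = φ(11·23) = (11−1)·(23−1) = 10·22 = 220 = 2^2 · 5 · 11.
Divisors of 220: 1, 2, 4, 5, 10, 11, 20, 22, 44, 55, 110, 220.
Compute 107^d (mod 253) for the divisors d until we hit 1:
107^1 ≡ 107
107^2 ≡ 64
107^4 ≡ 48
107^5 ≡ 76
107^10 ≡ 210
107^11 ≡ 206
107^20 ≡ 78
107^22 ≡ 185
107^44 ≡ 70
107^55 ≡ 252
107^110 ≡ 1
The order of 107 is 110, so the subgroup it generates has 110 elements.
Index = |(Z/253Z)^×| / |⟨107⟩| = 220 / 110 = 2.

2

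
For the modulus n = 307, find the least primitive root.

φ(307) = 307 − 1 = 306 = 2 · 3^2 · 17.
Test candidates g = 2, 3, … against the prime factors q ∈ {2, 3, 17} of φ(307): g is a generator iff g^(306/q) ≢ 1 for every such q.
g = 2: 2^153 ≡ 306; 2^102 ≡ 1 — hits 1, so not a primitive root.
g = 3: 3^153 ≡ 306; 3^102 ≡ 1 — hits 1, so not a primitive root.
g = 4: 4^153 ≡ 1 — hits 1, so not a primitive root.
g = 5: 5^153 ≡ 306; 5^102 ≡ 289; 5^18 ≡ 81 — none is 1, so 5 is a primitive root.
So 5 is the smallest generator of (Z/307Z)^×.

5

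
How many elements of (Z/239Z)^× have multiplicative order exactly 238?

96

φ(239) = 239 − 1 = 238 = 2 · 7 · 17.
(Z/239Z)^× is cyclic (|G| = 238); a cyclic group of order m has exactly φ(d) elements of each order d | m, and none otherwise.
238 = 2 · 7 · 17 divides 238, and φ(238) = 96.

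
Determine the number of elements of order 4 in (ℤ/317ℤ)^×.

2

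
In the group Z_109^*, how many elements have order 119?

0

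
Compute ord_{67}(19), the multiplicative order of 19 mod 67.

33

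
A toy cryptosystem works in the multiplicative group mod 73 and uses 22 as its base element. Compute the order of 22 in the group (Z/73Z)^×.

The order of 22 must divide φ(73) = 73 − 1 = 72 = 2^3 · 3^2.
Divisors of 72: 1, 2, 3, 4, 6, 8, 9, 12, 18, 24, 36, 72.
Check 22^d mod 73 for each divisor in increasing order:
22^1 ≡ 22 (mod 73)
22^2 ≡ 46 (mod 73)
22^3 ≡ 63 (mod 73)
22^4 ≡ 72 (mod 73)
22^6 ≡ 27 (mod 73)
22^8 ≡ 1 (mod 73) ✓
The smallest such exponent is 8, so the order of 22 is 8.

8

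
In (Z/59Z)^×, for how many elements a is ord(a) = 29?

28

φ(59) = 59 − 1 = 58 = 2 · 29.
(Z/59Z)^× is cyclic (|G| = 58); a cyclic group of order m has exactly φ(d) elements of each order d | m, and none otherwise.
29 | 58, and φ(29) = 29 − 1 = 28.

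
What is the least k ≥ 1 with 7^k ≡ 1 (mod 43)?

6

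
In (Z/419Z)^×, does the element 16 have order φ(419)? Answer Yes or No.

No

φ(419) = 419 − 1 = 418 = 2 · 11 · 19.
An element g generates (Z/419Z)^× iff g^(418/q) ≢ 1 (mod 419) for each prime q ∈ {2, 11, 19}.
16^209 ≡ 1 (mod 419)  [q = 2: ≡ 1 ✗]
16^38 ≡ 348 (mod 419)  [q = 11: ≢ 1 ✓]
16^22 ≡ 49 (mod 419)  [q = 19: ≢ 1 ✓]
The check at q = 2 fails, so 16 generates a proper subgroup.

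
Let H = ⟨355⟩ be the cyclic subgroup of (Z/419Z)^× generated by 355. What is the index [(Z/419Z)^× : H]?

1

The order of 355 must divide φ(419) = 419 − 1 = 418 = 2 · 11 · 19.
Divisors of 418: 1, 2, 11, 19, 22, 38, 209, 418.
Test each divisor d:
355^1 ≡ 355
355^2 ≡ 325
355^11 ≡ 40
355^19 ≡ 290
355^22 ≡ 343
355^38 ≡ 300
355^209 ≡ 418
355^418 ≡ 1
Thus |⟨355⟩| = ord(355) = 418.
Index = |(Z/419Z)^×| / |⟨355⟩| = 418 / 418 = 1.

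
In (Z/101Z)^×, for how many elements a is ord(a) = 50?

φ(101) = 101 − 1 = 100 = 2^2 · 5^2.
(Z/101Z)^× is cyclic (|G| = 100); a cyclic group of order m has exactly φ(d) elements of each order d | m, and none otherwise.
50 = 2 · 5^2 divides 100, and φ(50) = 20.

20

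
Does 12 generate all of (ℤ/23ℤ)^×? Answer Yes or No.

No

φ(23) = 23 − 1 = 22 = 2 · 11.
An element g generates (Z/23Z)^× iff g^(22/q) ≢ 1 (mod 23) for each prime q ∈ {2, 11}.
12^11 ≡ 1 (mod 23)  [q = 2: ≡ 1 ✗]
12^2 ≡ 6 (mod 23)  [q = 11: ≢ 1 ✓]
The check at q = 2 fails, so 12 generates a proper subgroup.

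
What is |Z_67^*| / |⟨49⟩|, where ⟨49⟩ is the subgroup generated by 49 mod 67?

By Lagrange's theorem, ord_67(49) divides φ(67) = 67 − 1 = 66 = 2 · 3 · 11.
Divisors of 66: 1, 2, 3, 6, 11, 22, 33, 66.
Compute 49^d (mod 67) for the divisors d until we hit 1:
49^1 ≡ 49 (mod 67)
49^2 ≡ 56 (mod 67)
49^3 ≡ 64 (mod 67)
49^6 ≡ 9 (mod 67)
49^11 ≡ 29 (mod 67)
49^22 ≡ 37 (mod 67)
49^33 ≡ 1 (mod 67) ✓
So ord_67(49) = 33, hence |⟨49⟩| = 33.
The index is φ(67) / ord(49) = 66 / 33 = 2.

2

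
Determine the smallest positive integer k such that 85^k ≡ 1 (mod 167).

83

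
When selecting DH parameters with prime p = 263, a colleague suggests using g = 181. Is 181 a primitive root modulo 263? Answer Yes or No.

φ(263) = 263 − 1 = 262 = 2 · 131.
Test 181^(262/q) mod 263 for each prime factor q of 262:
181^131 ≡ 1 (mod 263)  [q = 2: ≡ 1 ✗]
181^2 ≡ 149 (mod 263)  [q = 131: ≢ 1 ✓]
The check at q = 2 fails, so 181 generates a proper subgroup.

No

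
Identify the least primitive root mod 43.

3

φ(43) = 43 − 1 = 42 = 2 · 3 · 7.
Test candidates g = 2, 3, … against the prime factors q ∈ {2, 3, 7} of φ(43): g is a generator iff g^(42/q) ≢ 1 for every such q.
g = 2: 2^21 ≡ 42; 2^14 ≡ 1 — hits 1, so not a primitive root.
g = 3: 3^21 ≡ 42; 3^14 ≡ 36; 3^6 ≡ 41 — none is 1, so 3 is a primitive root.
So 3 is the smallest generator of (Z/43Z)^×.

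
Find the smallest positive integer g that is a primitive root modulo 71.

7

φ(71) = 71 − 1 = 70 = 2 · 5 · 7.
g is a primitive root iff g^(70/q) ≢ 1 (mod 71) for each prime q ∈ {2, 5, 7}.
g = 2: 2^35 ≡ 1 — hits 1, so not a primitive root.
g = 3: 3^35 ≡ 1 — hits 1, so not a primitive root.
g = 4: 4^35 ≡ 1 — hits 1, so not a primitive root.
g = 5: 5^35 ≡ 1 — hits 1, so not a primitive root.
g = 6: 6^35 ≡ 1 — hits 1, so not a primitive root.
g = 7: 7^35 ≡ 70; 7^14 ≡ 54; 7^10 ≡ 45 — none is 1, so 7 is a primitive root.
The smallest primitive root modulo 71 is 7.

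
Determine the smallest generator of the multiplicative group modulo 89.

φ(89) = 89 − 1 = 88 = 2^3 · 11.
g is a primitive root iff g^(88/q) ≢ 1 (mod 89) for each prime q ∈ {2, 11}.
g = 2: 2^44 ≡ 1 — hits 1, so not a primitive root.
g = 3: 3^44 ≡ 88; 3^8 ≡ 64 — none is 1, so 3 is a primitive root.
Hence the least primitive root of 89 is 3.

3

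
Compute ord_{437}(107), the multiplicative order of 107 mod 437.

Since 107 ∈ (Z/437Z)^×, its order divides φ(437) = φ(19·23) = (19−1)·(23−1) = 18·22 = 396 = 2^2 · 3^2 · 11.
Divisors of 396: 1, 2, 3, 4, 6, 9, 11, 12, 18, 22, 33, 36, 44, 66, 99, 132, 198, 396.
Evaluate successive powers at the divisors of 396:
107^1 ≡ 107 (mod 437)
107^2 ≡ 87 (mod 437)
107^3 ≡ 132 (mod 437)
107^4 ≡ 140 (mod 437)
107^6 ≡ 381 (mod 437)
107^9 ≡ 37 (mod 437)
107^11 ≡ 160 (mod 437)
107^12 ≡ 77 (mod 437)
107^18 ≡ 58 (mod 437)
107^22 ≡ 254 (mod 437)
107^33 ≡ 436 (mod 437)
107^36 ≡ 305 (mod 437)
107^44 ≡ 277 (mod 437)
107^66 ≡ 1 (mod 437) ✓
Hence ord(107) = 66.

66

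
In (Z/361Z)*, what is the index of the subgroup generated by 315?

6

ord(315) | φ(361) = φ(19^2) = 19·(19−1) = 342 = 2 · 3^2 · 19.
Divisors of 342: 1, 2, 3, 6, 9, 18, 19, 38, 57, 114, 171, 342.
Test each divisor d:
315^1 ≡ 315 (mod 361)
315^2 ≡ 311 (mod 361)
315^3 ≡ 134 (mod 361)
315^6 ≡ 267 (mod 361)
315^9 ≡ 39 (mod 361)
315^18 ≡ 77 (mod 361)
315^19 ≡ 68 (mod 361)
315^38 ≡ 292 (mod 361)
315^57 ≡ 1 (mod 361) ✓
The order of 315 is 57, so the subgroup it generates has 57 elements.
[(Z/361Z)^× : ⟨315⟩] = 342/57 = 6.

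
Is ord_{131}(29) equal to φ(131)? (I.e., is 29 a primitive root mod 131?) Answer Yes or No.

Yes

φ(131) = 131 − 1 = 130 = 2 · 5 · 13.
29 is a primitive root mod 131 iff 29^(φ(131)/q) ≢ 1 for every prime q | φ(131), i.e. q ∈ {2, 5, 13}.
29^65 ≡ 130 (mod 131)  [q = 2: ≢ 1 ✓]
29^26 ≡ 53 (mod 131)  [q = 5: ≢ 1 ✓]
29^10 ≡ 60 (mod 131)  [q = 13: ≢ 1 ✓]
None equal 1, so ord_131(29) = 130: 29 is a primitive root.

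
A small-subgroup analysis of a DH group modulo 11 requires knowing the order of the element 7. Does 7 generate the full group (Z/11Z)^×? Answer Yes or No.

Yes

φ(11) = 11 − 1 = 10 = 2 · 5.
Test 7^(10/q) mod 11 for each prime factor q of 10:
7^5 ≡ 10 (mod 11)  [q = 2: ≢ 1 ✓]
7^2 ≡ 5 (mod 11)  [q = 5: ≢ 1 ✓]
Every test exponent gives a nontrivial residue, hence 7 generates the full group.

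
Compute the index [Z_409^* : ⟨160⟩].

2

By Lagrange's theorem, ord_409(160) divides φ(409) = 409 − 1 = 408 = 2^3 · 3 · 17.
Divisors of 408: 1, 2, 3, 4, 6, 8, 12, 17, 24, 34, 51, 68, 102, 136, 204, 408.
Compute 160^d (mod 409) for the divisors d until we hit 1:
160^1 ≡ 160
160^2 ≡ 242
160^3 ≡ 274
160^4 ≡ 77
160^6 ≡ 229
160^8 ≡ 203
160^12 ≡ 89
160^17 ≡ 360
160^24 ≡ 150
160^34 ≡ 356
160^51 ≡ 143
160^68 ≡ 355
160^102 ≡ 408
160^136 ≡ 53
160^204 ≡ 1
Thus |⟨160⟩| = ord(160) = 204.
Index = |(Z/409Z)^×| / |⟨160⟩| = 408 / 204 = 2.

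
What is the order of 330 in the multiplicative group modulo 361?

The order of 330 must divide φ(361) = φ(19^2) = 19·(19−1) = 342 = 2 · 3^2 · 19.
Divisors of 342: 1, 2, 3, 6, 9, 18, 19, 38, 57, 114, 171, 342.
Evaluate successive powers at the divisors of 342:
330^1 ≡ 330 (mod 361)
330^2 ≡ 239 (mod 361)
330^3 ≡ 172 (mod 361)
330^6 ≡ 343 (mod 361)
330^9 ≡ 153 (mod 361)
330^18 ≡ 305 (mod 361)
330^19 ≡ 292 (mod 361)
330^38 ≡ 68 (mod 361)
330^57 ≡ 1 (mod 361) ✓
The smallest such exponent is 57, so the order of 330 is 57.

57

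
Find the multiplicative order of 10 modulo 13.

6

Since 10 ∈ (Z/13Z)^×, its order divides φ(13) = 13 − 1 = 12 = 2^2 · 3.
Divisors of 12: 1, 2, 3, 4, 6, 12.
Evaluate successive powers at the divisors of 12:
10^1 ≡ 10 (mod 13)
10^2 ≡ 9 (mod 13)
10^3 ≡ 12 (mod 13)
10^4 ≡ 3 (mod 13)
10^6 ≡ 1 (mod 13) ✓
Therefore the multiplicative order of 10 modulo 13 is 6.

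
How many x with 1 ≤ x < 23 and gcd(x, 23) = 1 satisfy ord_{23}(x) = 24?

0

φ(23) = 23 − 1 = 22 = 2 · 11.
(Z/23Z)^× is cyclic (|G| = 22); a cyclic group of order m has exactly φ(d) elements of each order d | m, and none otherwise.
24 does not divide 22, so no element of (Z/23Z)^× has order 24.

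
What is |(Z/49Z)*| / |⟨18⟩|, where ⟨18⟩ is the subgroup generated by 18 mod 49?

14

The order of 18 must divide φ(49) = φ(7^2) = 7·(7−1) = 42 = 2 · 3 · 7.
Divisors of 42: 1, 2, 3, 6, 7, 14, 21, 42.
Test each divisor d:
18^1 ≡ 18
18^2 ≡ 30
18^3 ≡ 1
So ord_49(18) = 3, hence |⟨18⟩| = 3.
Index = |(Z/49Z)^×| / |⟨18⟩| = 42 / 3 = 14.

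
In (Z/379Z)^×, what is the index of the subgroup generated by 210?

1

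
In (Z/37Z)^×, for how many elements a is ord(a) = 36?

12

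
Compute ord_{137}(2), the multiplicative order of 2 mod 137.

68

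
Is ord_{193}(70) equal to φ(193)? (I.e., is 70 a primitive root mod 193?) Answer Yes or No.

φ(193) = 193 − 1 = 192 = 2^6 · 3.
Test 70^(192/q) mod 193 for each prime factor q of 192:
70^96 ≡ 192 (mod 193)  [q = 2: ≢ 1 ✓]
70^64 ≡ 84 (mod 193)  [q = 3: ≢ 1 ✓]
Every test exponent gives a nontrivial residue, hence 70 generates the full group.

Yes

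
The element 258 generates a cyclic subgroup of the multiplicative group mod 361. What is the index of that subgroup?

ord(258) | φ(361) = φ(19^2) = 19·(19−1) = 342 = 2 · 3^2 · 19.
Divisors of 342: 1, 2, 3, 6, 9, 18, 19, 38, 57, 114, 171, 342.
Test each divisor d:
258^1 ≡ 258 (mod 361)
258^2 ≡ 140 (mod 361)
258^3 ≡ 20 (mod 361)
258^6 ≡ 39 (mod 361)
258^9 ≡ 58 (mod 361)
258^18 ≡ 115 (mod 361)
258^19 ≡ 68 (mod 361)
258^38 ≡ 292 (mod 361)
258^57 ≡ 1 (mod 361) ✓
So ord_361(258) = 57, hence |⟨258⟩| = 57.
[(Z/361Z)^× : ⟨258⟩] = 342/57 = 6.

6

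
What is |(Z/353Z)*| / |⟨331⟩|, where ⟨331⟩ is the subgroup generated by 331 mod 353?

16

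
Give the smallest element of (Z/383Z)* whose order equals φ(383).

5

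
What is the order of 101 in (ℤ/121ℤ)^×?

By Lagrange's theorem, ord_121(101) divides φ(121) = φ(11^2) = 11·(11−1) = 110 = 2 · 5 · 11.
Divisors of 110: 1, 2, 5, 10, 11, 22, 55, 110.
Check 101^d mod 121 for each divisor in increasing order:
101^1 ≡ 101
101^2 ≡ 37
101^5 ≡ 87
101^10 ≡ 67
101^11 ≡ 112
101^22 ≡ 81
101^55 ≡ 120
101^110 ≡ 1
So ord_121(101) = 110.

110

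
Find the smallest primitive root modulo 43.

3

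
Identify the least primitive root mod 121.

φ(121) = φ(11^2) = 11·(11−1) = 110 = 2 · 5 · 11.
g is a primitive root iff g^(110/q) ≢ 1 (mod 121) for each prime q ∈ {2, 5, 11}.
g = 2: 2^55 ≡ 120; 2^22 ≡ 81; 2^10 ≡ 56 — none is 1, so 2 is a primitive root.
So 2 is the smallest generator of (Z/121Z)^×.

2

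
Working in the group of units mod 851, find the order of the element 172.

Since 172 ∈ (Z/851Z)^×, its order divides φ(851) = φ(23·37) = (23−1)·(37−1) = 22·36 = 792 = 2^3 · 3^2 · 11.
Divisors of 792: 1, 2, 3, 4, 6, 8, 9, 11, 12, 18, 22, 24, 33, 36, 44, 66, 72, 88, 99, 132, 198, 264, 396, 792.
Compute 172^d (mod 851) for the divisors d until we hit 1:
172^1 ≡ 172
172^2 ≡ 650
172^3 ≡ 319
172^4 ≡ 404
172^6 ≡ 492
172^8 ≡ 675
172^9 ≡ 364
172^11 ≡ 22
172^12 ≡ 380
172^18 ≡ 591
172^22 ≡ 484
172^24 ≡ 581
172^33 ≡ 436
172^36 ≡ 371
172^44 ≡ 231
172^66 ≡ 323
172^72 ≡ 630
172^88 ≡ 599
172^99 ≡ 413
172^132 ≡ 507
172^198 ≡ 369
172^264 ≡ 47
172^396 ≡ 1
Hence ord(172) = 396.

396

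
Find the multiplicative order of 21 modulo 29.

Since 21 ∈ (Z/29Z)^×, its order divides φ(29) = 29 − 1 = 28 = 2^2 · 7.
Divisors of 28: 1, 2, 4, 7, 14, 28.
Evaluate successive powers at the divisors of 28:
21^1 ≡ 21 (mod 29)
21^2 ≡ 6 (mod 29)
21^4 ≡ 7 (mod 29)
21^7 ≡ 12 (mod 29)
21^14 ≡ 28 (mod 29)
21^28 ≡ 1 (mod 29) ✓
Therefore the multiplicative order of 21 modulo 29 is 28.

28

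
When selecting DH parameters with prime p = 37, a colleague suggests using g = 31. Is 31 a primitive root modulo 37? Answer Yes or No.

No

φ(37) = 37 − 1 = 36 = 2^2 · 3^2.
It suffices to check that the order of 31 is not a proper divisor of 36: compute 31^(36/q) for q ∈ {2, 3}.
31^18 ≡ 36 (mod 37)  [q = 2: ≢ 1 ✓]
31^12 ≡ 1 (mod 37)  [q = 3: ≡ 1 ✗]
The check at q = 3 fails, so 31 generates a proper subgroup.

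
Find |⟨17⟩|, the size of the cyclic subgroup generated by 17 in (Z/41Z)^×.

40

Since 17 ∈ (Z/41Z)^×, its order divides φ(41) = 41 − 1 = 40 = 2^3 · 5.
Divisors of 40: 1, 2, 4, 5, 8, 10, 20, 40.
Evaluate successive powers at the divisors of 40:
17^1 ≡ 17 (mod 41)
17^2 ≡ 2 (mod 41)
17^4 ≡ 4 (mod 41)
17^5 ≡ 27 (mod 41)
17^8 ≡ 16 (mod 41)
17^10 ≡ 32 (mod 41)
17^20 ≡ 40 (mod 41)
17^40 ≡ 1 (mod 41) ✓
So ord_41(17) = 40.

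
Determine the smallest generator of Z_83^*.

φ(83) = 83 − 1 = 82 = 2 · 41.
Test candidates g = 2, 3, … against the prime factors q ∈ {2, 41} of φ(83): g is a generator iff g^(82/q) ≢ 1 for every such q.
g = 2: 2^41 ≡ 82; 2^2 ≡ 4 — none is 1, so 2 is a primitive root.
The smallest primitive root modulo 83 is 2.

2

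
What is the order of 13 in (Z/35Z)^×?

4

The order of 13 must divide φ(35) = φ(5·7) = (5−1)·(7−1) = 4·6 = 24 = 2^3 · 3.
Divisors of 24: 1, 2, 3, 4, 6, 8, 12, 24.
Compute 13^d (mod 35) for the divisors d until we hit 1:
13^1 ≡ 13
13^2 ≡ 29
13^3 ≡ 27
13^4 ≡ 1
Hence ord(13) = 4.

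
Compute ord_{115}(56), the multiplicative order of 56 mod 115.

By Lagrange's theorem, ord_115(56) divides φ(115) = φ(5·23) = (5−1)·(23−1) = 4·22 = 88 = 2^3 · 11.
Divisors of 88: 1, 2, 4, 8, 11, 22, 44, 88.
Check 56^d mod 115 for each divisor in increasing order:
56^1 ≡ 56 (mod 115)
56^2 ≡ 31 (mod 115)
56^4 ≡ 41 (mod 115)
56^8 ≡ 71 (mod 115)
56^11 ≡ 91 (mod 115)
56^22 ≡ 1 (mod 115) ✓
The smallest such exponent is 22, so the order of 56 is 22.

22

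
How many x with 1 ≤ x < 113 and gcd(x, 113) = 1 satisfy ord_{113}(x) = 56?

φ(113) = 113 − 1 = 112 = 2^4 · 7.
(Z/113Z)^× is cyclic (|G| = 112); a cyclic group of order m has exactly φ(d) elements of each order d | m, and none otherwise.
56 = 2^3 · 7 divides 112, and φ(56) = 24.

24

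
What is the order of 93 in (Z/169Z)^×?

156

Since 93 ∈ (Z/169Z)^×, its order divides φ(169) = φ(13^2) = 13·(13−1) = 156 = 2^2 · 3 · 13.
Divisors of 156: 1, 2, 3, 4, 6, 12, 13, 26, 39, 52, 78, 156.
Check 93^d mod 169 for each divisor in increasing order:
93^1 ≡ 93 (mod 169)
93^2 ≡ 30 (mod 169)
93^3 ≡ 86 (mod 169)
93^4 ≡ 55 (mod 169)
93^6 ≡ 129 (mod 169)
93^12 ≡ 79 (mod 169)
93^13 ≡ 80 (mod 169)
93^26 ≡ 147 (mod 169)
93^39 ≡ 99 (mod 169)
93^52 ≡ 146 (mod 169)
93^78 ≡ 168 (mod 169)
93^156 ≡ 1 (mod 169) ✓
The smallest such exponent is 156, so the order of 93 is 156.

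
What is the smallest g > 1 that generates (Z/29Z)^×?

2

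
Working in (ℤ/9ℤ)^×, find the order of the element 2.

6

ord(2) | φ(9) = φ(3^2) = 3·(3−1) = 6 = 2 · 3.
Divisors of 6: 1, 2, 3, 6.
Check 2^d mod 9 for each divisor in increasing order:
2^1 ≡ 2 (mod 9)
2^2 ≡ 4 (mod 9)
2^3 ≡ 8 (mod 9)
2^6 ≡ 1 (mod 9) ✓
The smallest such exponent is 6, so the order of 2 is 6.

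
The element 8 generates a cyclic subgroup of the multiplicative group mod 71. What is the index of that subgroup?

2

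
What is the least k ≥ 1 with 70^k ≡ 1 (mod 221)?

8

Since 70 ∈ (Z/221Z)^×, its order divides φ(221) = φ(13·17) = (13−1)·(17−1) = 12·16 = 192 = 2^6 · 3.
Divisors of 192: 1, 2, 3, 4, 6, 8, 12, 16, 24, 32, 48, 64, 96, 192.
Compute 70^d (mod 221) for the divisors d until we hit 1:
70^1 ≡ 70 (mod 221)
70^2 ≡ 38 (mod 221)
70^3 ≡ 8 (mod 221)
70^4 ≡ 118 (mod 221)
70^6 ≡ 64 (mod 221)
70^8 ≡ 1 (mod 221) ✓
Hence ord(70) = 8.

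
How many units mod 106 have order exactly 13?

φ(106) = φ(2)·φ(53) = 1·52 = 52 = 2^2 · 13.
In a cyclic group of order 52, there are φ(d) elements of order d for each divisor d of 52, and zero for non-divisors.
13 | 52, and φ(13) = 13 − 1 = 12.

12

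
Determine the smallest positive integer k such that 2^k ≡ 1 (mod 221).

Since 2 ∈ (Z/221Z)^×, its order divides φ(221) = φ(13·17) = (13−1)·(17−1) = 12·16 = 192 = 2^6 · 3.
Divisors of 192: 1, 2, 3, 4, 6, 8, 12, 16, 24, 32, 48, 64, 96, 192.
Evaluate successive powers at the divisors of 192:
2^1 ≡ 2 (mod 221)
2^2 ≡ 4 (mod 221)
2^3 ≡ 8 (mod 221)
2^4 ≡ 16 (mod 221)
2^6 ≡ 64 (mod 221)
2^8 ≡ 35 (mod 221)
2^12 ≡ 118 (mod 221)
2^16 ≡ 120 (mod 221)
2^24 ≡ 1 (mod 221) ✓
So ord_221(2) = 24.

24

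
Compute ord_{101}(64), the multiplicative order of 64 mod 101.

50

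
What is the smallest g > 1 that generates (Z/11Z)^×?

φ(11) = 11 − 1 = 10 = 2 · 5.
Test candidates g = 2, 3, … against the prime factors q ∈ {2, 5} of φ(11): g is a generator iff g^(10/q) ≢ 1 for every such q.
g = 2: 2^5 ≡ 10; 2^2 ≡ 4 — none is 1, so 2 is a primitive root.
So 2 is the smallest generator of (Z/11Z)^×.

2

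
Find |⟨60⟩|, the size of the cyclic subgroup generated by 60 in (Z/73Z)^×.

72

By Lagrange's theorem, ord_73(60) divides φ(73) = 73 − 1 = 72 = 2^3 · 3^2.
Divisors of 72: 1, 2, 3, 4, 6, 8, 9, 12, 18, 24, 36, 72.
Compute 60^d (mod 73) for the divisors d until we hit 1:
60^1 ≡ 60 (mod 73)
60^2 ≡ 23 (mod 73)
60^3 ≡ 66 (mod 73)
60^4 ≡ 18 (mod 73)
60^6 ≡ 49 (mod 73)
60^8 ≡ 32 (mod 73)
60^9 ≡ 22 (mod 73)
60^12 ≡ 65 (mod 73)
60^18 ≡ 46 (mod 73)
60^24 ≡ 64 (mod 73)
60^36 ≡ 72 (mod 73)
60^72 ≡ 1 (mod 73) ✓
The smallest such exponent is 72, so the order of 60 is 72.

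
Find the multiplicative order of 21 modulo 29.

28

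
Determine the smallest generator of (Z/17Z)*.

3

φ(17) = 17 − 1 = 16 = 2^4.
Test candidates g = 2, 3, … against the prime factors q ∈ {2} of φ(17): g is a generator iff g^(16/q) ≢ 1 for every such q.
g = 2: 2^8 ≡ 1 — hits 1, so not a primitive root.
g = 3: 3^8 ≡ 16 — none is 1, so 3 is a primitive root.
The smallest primitive root modulo 17 is 3.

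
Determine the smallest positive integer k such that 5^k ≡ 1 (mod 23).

The order of 5 must divide φ(23) = 23 − 1 = 22 = 2 · 11.
Divisors of 22: 1, 2, 11, 22.
Evaluate successive powers at the divisors of 22:
5^1 ≡ 5 (mod 23)
5^2 ≡ 2 (mod 23)
5^11 ≡ 22 (mod 23)
5^22 ≡ 1 (mod 23) ✓
The smallest such exponent is 22, so the order of 5 is 22.

22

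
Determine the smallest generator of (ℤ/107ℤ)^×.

2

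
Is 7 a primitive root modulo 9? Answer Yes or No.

No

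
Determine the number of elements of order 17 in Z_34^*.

0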